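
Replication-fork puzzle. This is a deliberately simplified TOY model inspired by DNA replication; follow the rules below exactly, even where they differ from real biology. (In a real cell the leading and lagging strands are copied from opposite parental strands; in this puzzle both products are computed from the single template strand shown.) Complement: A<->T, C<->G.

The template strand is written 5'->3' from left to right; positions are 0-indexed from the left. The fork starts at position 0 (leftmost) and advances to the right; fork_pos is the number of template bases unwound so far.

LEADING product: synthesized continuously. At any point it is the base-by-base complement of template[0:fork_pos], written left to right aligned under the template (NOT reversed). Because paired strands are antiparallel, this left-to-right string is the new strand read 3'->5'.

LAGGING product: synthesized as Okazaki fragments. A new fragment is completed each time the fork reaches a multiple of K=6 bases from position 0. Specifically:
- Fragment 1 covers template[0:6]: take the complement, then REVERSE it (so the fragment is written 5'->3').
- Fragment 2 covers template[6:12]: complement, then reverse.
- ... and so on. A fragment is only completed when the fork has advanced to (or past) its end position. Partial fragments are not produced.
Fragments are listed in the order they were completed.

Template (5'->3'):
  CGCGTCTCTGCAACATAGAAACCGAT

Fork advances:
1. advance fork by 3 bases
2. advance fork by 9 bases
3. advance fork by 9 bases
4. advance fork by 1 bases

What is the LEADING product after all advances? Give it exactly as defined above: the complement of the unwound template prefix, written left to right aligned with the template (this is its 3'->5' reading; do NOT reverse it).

Answer: GCGCAGAGACGTTGTATCTTTG

Derivation:
Step 1: advance 3 -> fork_pos = 0 + 3 = 3.
Step 2: advance 9 -> fork_pos = 3 + 9 = 12.
Step 3: advance 9 -> fork_pos = 12 + 9 = 21.
Step 4: advance 1 -> fork_pos = 21 + 1 = 22.
Unwound prefix: template[0:22] = CGCGTCTCTGCAACATAGAAAC
Complement it base by base (A<->T, C<->G), keeping left-to-right order:
  [0:5] CGCGT -> GCGCA
  [5:10] CTCTG -> GAGAC
  [10:15] CAACA -> GTTGT
  [15:20] TAGAA -> ATCTT
  [20:22] AC -> TG
Concatenate: GCGCAGAGACGTTGTATCTTTG (length 22; written aligned with the template, i.e. 3'->5').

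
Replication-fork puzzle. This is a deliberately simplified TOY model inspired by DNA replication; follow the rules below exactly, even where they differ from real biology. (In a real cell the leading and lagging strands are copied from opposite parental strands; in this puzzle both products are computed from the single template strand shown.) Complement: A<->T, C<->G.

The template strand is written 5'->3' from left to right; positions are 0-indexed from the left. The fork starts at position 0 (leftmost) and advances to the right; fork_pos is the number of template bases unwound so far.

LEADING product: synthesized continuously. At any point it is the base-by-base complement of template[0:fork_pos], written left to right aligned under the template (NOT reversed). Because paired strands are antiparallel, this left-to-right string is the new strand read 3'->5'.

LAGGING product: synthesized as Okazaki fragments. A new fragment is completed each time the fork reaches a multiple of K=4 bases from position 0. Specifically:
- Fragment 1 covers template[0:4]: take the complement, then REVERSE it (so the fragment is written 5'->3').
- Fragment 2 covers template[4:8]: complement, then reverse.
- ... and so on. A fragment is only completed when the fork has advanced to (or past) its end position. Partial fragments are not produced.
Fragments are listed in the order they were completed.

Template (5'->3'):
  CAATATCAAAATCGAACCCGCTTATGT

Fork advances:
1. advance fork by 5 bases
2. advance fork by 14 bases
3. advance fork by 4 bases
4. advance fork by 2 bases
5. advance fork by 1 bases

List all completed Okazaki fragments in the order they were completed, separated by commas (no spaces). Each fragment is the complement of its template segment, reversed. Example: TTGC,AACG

Step 1: advance 5 -> fork_pos = 0 + 5 = 5. Reached multiple(s) of 4: 4 -> fragment 1 completed (1 total).
Step 2: advance 14 -> fork_pos = 5 + 14 = 19. Reached multiple(s) of 4: 8, 12, 16 -> fragments 2-4 completed (4 total).
Step 3: advance 4 -> fork_pos = 19 + 4 = 23. Reached multiple(s) of 4: 20 -> fragment 5 completed (5 total).
Step 4: advance 2 -> fork_pos = 23 + 2 = 25. Reached multiple(s) of 4: 24 -> fragment 6 completed (6 total).
Step 5: advance 1 -> fork_pos = 25 + 1 = 26. Next multiple of 4 is 28 (not reached); still 6 fragment(s).
Final fork_pos = 26, so 6 fragment(s) are complete. Build each: template segment -> complement -> reverse.
Fragment 1: template[0:4] = CAAT -> complement GTTA -> reversed ATTG
Fragment 2: template[4:8] = ATCA -> complement TAGT -> reversed TGAT
Fragment 3: template[8:12] = AAAT -> complement TTTA -> reversed ATTT
Fragment 4: template[12:16] = CGAA -> complement GCTT -> reversed TTCG
Fragment 5: template[16:20] = CCCG -> complement GGGC -> reversed CGGG
Fragment 6: template[20:24] = CTTA -> complement GAAT -> reversed TAAG

Answer: ATTG,TGAT,ATTT,TTCG,CGGG,TAAG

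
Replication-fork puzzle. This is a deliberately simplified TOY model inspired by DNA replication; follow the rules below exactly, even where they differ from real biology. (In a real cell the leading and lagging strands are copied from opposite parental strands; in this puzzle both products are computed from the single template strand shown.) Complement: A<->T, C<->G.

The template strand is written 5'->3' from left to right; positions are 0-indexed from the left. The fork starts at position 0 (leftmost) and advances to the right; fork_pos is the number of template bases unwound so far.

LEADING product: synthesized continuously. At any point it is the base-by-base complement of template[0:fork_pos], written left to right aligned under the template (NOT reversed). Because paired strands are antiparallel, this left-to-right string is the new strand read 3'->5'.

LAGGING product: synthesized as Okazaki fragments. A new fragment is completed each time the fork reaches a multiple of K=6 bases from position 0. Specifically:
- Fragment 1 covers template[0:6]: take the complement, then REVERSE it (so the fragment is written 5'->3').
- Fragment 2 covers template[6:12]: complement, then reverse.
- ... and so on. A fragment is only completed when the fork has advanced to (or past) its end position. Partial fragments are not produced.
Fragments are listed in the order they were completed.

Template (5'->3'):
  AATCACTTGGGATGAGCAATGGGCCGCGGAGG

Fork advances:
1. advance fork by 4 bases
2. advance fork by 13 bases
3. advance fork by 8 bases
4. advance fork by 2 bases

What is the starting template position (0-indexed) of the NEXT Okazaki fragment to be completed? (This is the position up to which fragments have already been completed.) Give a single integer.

Step 1: advance 4 -> fork_pos = 0 + 4 = 4. Next multiple of 6 is 6 (not reached); still 0 fragment(s).
Step 2: advance 13 -> fork_pos = 4 + 13 = 17. Reached multiple(s) of 6: 6, 12 -> fragments 1-2 completed (2 total).
Step 3: advance 8 -> fork_pos = 17 + 8 = 25. Reached multiple(s) of 6: 18, 24 -> fragments 3-4 completed (4 total).
Step 4: advance 2 -> fork_pos = 25 + 2 = 27. Next multiple of 6 is 30 (not reached); still 4 fragment(s).
4 fragment(s) completed, covering template[0:24] (4 x 6 = 24). The next fragment, fragment 5, covers template[24:30], so it starts at position 24.

Answer: 24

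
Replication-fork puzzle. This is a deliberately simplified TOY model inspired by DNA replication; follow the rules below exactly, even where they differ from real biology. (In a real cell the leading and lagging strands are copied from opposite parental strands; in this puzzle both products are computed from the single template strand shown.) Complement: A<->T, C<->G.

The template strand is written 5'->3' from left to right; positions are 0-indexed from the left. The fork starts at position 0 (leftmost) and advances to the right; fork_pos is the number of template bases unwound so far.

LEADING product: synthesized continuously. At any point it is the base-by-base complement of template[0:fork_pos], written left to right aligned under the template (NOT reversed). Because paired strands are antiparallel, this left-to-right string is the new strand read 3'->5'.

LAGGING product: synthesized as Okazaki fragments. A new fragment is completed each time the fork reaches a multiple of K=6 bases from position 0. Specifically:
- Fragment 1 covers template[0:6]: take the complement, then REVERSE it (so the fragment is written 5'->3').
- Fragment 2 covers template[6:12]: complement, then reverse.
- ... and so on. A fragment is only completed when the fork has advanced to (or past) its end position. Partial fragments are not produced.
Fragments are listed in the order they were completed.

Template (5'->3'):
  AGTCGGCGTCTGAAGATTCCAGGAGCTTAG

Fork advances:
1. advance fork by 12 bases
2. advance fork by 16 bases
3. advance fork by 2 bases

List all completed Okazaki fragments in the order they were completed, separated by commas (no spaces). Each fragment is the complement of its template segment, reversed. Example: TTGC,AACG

Step 1: advance 12 -> fork_pos = 0 + 12 = 12. Reached multiple(s) of 6: 6, 12 -> fragments 1-2 completed (2 total).
Step 2: advance 16 -> fork_pos = 12 + 16 = 28. Reached multiple(s) of 6: 18, 24 -> fragments 3-4 completed (4 total).
Step 3: advance 2 -> fork_pos = 28 + 2 = 30. Reached multiple(s) of 6: 30 -> fragment 5 completed (5 total).
Final fork_pos = 30, so 5 fragment(s) are complete. Build each: template segment -> complement -> reverse.
Fragment 1: template[0:6] = AGTCGG -> complement TCAGCC -> reversed CCGACT
Fragment 2: template[6:12] = CGTCTG -> complement GCAGAC -> reversed CAGACG
Fragment 3: template[12:18] = AAGATT -> complement TTCTAA -> reversed AATCTT
Fragment 4: template[18:24] = CCAGGA -> complement GGTCCT -> reversed TCCTGG
Fragment 5: template[24:30] = GCTTAG -> complement CGAATC -> reversed CTAAGC

Answer: CCGACT,CAGACG,AATCTT,TCCTGG,CTAAGC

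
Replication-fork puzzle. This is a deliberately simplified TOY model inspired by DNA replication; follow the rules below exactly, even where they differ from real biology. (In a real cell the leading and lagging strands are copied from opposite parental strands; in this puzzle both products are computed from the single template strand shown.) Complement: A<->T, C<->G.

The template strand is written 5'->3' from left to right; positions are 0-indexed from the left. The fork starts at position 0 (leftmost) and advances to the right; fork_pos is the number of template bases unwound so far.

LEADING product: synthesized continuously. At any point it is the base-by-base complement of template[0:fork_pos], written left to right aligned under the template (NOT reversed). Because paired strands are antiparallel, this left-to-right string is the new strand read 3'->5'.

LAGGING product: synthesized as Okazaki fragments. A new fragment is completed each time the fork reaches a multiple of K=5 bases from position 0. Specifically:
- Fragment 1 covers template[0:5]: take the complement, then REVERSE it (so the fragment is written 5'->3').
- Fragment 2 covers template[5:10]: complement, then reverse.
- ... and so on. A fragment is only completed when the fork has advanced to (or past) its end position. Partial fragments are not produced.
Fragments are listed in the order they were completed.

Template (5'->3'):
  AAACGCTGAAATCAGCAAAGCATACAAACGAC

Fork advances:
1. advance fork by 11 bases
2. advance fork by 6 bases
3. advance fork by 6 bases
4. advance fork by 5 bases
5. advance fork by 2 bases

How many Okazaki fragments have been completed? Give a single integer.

Step 1: advance 11 -> fork_pos = 0 + 11 = 11. Reached multiple(s) of 5: 5, 10 -> fragments 1-2 completed (2 total).
Step 2: advance 6 -> fork_pos = 11 + 6 = 17. Reached multiple(s) of 5: 15 -> fragment 3 completed (3 total).
Step 3: advance 6 -> fork_pos = 17 + 6 = 23. Reached multiple(s) of 5: 20 -> fragment 4 completed (4 total).
Step 4: advance 5 -> fork_pos = 23 + 5 = 28. Reached multiple(s) of 5: 25 -> fragment 5 completed (5 total).
Step 5: advance 2 -> fork_pos = 28 + 2 = 30. Reached multiple(s) of 5: 30 -> fragment 6 completed (6 total).
Check: final fork_pos = 30; the multiples of 5 that are <= 30 are 5..30 -> 30 // 5 = 6 completed fragment(s).

Answer: 6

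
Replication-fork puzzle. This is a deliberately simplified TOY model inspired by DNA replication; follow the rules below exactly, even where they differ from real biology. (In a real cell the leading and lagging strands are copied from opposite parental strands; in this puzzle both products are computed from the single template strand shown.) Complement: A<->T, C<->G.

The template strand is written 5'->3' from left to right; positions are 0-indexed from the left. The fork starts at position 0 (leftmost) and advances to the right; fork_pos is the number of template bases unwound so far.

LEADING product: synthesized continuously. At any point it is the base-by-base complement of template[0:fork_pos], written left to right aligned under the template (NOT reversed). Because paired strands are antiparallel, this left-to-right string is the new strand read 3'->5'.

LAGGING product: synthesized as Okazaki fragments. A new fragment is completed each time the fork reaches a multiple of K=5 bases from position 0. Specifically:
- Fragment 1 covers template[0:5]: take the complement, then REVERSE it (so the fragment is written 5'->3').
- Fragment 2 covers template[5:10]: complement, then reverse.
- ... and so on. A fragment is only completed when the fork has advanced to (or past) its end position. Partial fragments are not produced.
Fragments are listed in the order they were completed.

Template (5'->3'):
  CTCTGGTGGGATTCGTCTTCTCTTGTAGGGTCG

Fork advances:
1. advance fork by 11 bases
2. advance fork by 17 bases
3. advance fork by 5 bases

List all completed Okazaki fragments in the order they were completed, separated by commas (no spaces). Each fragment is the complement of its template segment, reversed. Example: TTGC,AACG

Answer: CAGAG,CCCAC,CGAAT,GAAGA,CAAGA,CCCTA

Derivation:
Step 1: advance 11 -> fork_pos = 0 + 11 = 11. Reached multiple(s) of 5: 5, 10 -> fragments 1-2 completed (2 total).
Step 2: advance 17 -> fork_pos = 11 + 17 = 28. Reached multiple(s) of 5: 15, 20, 25 -> fragments 3-5 completed (5 total).
Step 3: advance 5 -> fork_pos = 28 + 5 = 33. Reached multiple(s) of 5: 30 -> fragment 6 completed (6 total).
Final fork_pos = 33, so 6 fragment(s) are complete. Build each: template segment -> complement -> reverse.
Fragment 1: template[0:5] = CTCTG -> complement GAGAC -> reversed CAGAG
Fragment 2: template[5:10] = GTGGG -> complement CACCC -> reversed CCCAC
Fragment 3: template[10:15] = ATTCG -> complement TAAGC -> reversed CGAAT
Fragment 4: template[15:20] = TCTTC -> complement AGAAG -> reversed GAAGA
Fragment 5: template[20:25] = TCTTG -> complement AGAAC -> reversed CAAGA
Fragment 6: template[25:30] = TAGGG -> complement ATCCC -> reversed CCCTA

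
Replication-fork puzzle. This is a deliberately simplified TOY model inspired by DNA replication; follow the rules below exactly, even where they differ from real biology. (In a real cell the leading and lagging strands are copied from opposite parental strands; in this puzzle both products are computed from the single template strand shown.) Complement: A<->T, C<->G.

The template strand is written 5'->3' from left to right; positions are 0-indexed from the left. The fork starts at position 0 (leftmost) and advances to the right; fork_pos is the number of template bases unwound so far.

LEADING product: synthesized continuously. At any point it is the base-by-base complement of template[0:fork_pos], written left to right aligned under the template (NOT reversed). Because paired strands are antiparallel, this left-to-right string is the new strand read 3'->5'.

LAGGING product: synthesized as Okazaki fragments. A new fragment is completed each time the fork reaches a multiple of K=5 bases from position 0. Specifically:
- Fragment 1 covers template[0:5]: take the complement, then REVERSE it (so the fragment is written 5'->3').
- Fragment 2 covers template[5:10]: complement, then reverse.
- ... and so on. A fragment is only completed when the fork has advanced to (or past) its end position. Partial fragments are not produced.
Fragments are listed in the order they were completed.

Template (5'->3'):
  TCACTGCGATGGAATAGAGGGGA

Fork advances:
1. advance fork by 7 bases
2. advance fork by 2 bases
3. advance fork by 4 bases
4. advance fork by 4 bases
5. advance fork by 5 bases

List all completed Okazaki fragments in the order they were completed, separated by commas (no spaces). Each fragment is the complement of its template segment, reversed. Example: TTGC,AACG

Step 1: advance 7 -> fork_pos = 0 + 7 = 7. Reached multiple(s) of 5: 5 -> fragment 1 completed (1 total).
Step 2: advance 2 -> fork_pos = 7 + 2 = 9. Next multiple of 5 is 10 (not reached); still 1 fragment(s).
Step 3: advance 4 -> fork_pos = 9 + 4 = 13. Reached multiple(s) of 5: 10 -> fragment 2 completed (2 total).
Step 4: advance 4 -> fork_pos = 13 + 4 = 17. Reached multiple(s) of 5: 15 -> fragment 3 completed (3 total).
Step 5: advance 5 -> fork_pos = 17 + 5 = 22. Reached multiple(s) of 5: 20 -> fragment 4 completed (4 total).
Final fork_pos = 22, so 4 fragment(s) are complete. Build each: template segment -> complement -> reverse.
Fragment 1: template[0:5] = TCACT -> complement AGTGA -> reversed AGTGA
Fragment 2: template[5:10] = GCGAT -> complement CGCTA -> reversed ATCGC
Fragment 3: template[10:15] = GGAAT -> complement CCTTA -> reversed ATTCC
Fragment 4: template[15:20] = AGAGG -> complement TCTCC -> reversed CCTCT

Answer: AGTGA,ATCGC,ATTCC,CCTCT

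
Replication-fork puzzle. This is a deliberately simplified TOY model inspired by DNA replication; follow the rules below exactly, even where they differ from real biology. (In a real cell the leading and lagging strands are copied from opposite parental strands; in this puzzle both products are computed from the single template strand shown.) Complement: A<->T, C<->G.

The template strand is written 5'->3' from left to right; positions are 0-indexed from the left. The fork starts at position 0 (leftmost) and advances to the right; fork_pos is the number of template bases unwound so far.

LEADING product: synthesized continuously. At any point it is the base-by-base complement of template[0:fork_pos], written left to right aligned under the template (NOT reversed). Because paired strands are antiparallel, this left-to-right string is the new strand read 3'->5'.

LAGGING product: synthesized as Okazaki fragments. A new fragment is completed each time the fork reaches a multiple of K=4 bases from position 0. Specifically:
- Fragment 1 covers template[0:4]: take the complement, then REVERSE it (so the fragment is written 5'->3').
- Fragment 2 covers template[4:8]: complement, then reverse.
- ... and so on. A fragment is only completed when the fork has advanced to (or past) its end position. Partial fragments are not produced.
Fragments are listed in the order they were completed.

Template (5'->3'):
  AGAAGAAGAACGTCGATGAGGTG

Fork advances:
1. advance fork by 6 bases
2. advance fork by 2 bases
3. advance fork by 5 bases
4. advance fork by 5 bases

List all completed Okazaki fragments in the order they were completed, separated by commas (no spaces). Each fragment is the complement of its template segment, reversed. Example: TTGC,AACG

Step 1: advance 6 -> fork_pos = 0 + 6 = 6. Reached multiple(s) of 4: 4 -> fragment 1 completed (1 total).
Step 2: advance 2 -> fork_pos = 6 + 2 = 8. Reached multiple(s) of 4: 8 -> fragment 2 completed (2 total).
Step 3: advance 5 -> fork_pos = 8 + 5 = 13. Reached multiple(s) of 4: 12 -> fragment 3 completed (3 total).
Step 4: advance 5 -> fork_pos = 13 + 5 = 18. Reached multiple(s) of 4: 16 -> fragment 4 completed (4 total).
Final fork_pos = 18, so 4 fragment(s) are complete. Build each: template segment -> complement -> reverse.
Fragment 1: template[0:4] = AGAA -> complement TCTT -> reversed TTCT
Fragment 2: template[4:8] = GAAG -> complement CTTC -> reversed CTTC
Fragment 3: template[8:12] = AACG -> complement TTGC -> reversed CGTT
Fragment 4: template[12:16] = TCGA -> complement AGCT -> reversed TCGA

Answer: TTCT,CTTC,CGTT,TCGA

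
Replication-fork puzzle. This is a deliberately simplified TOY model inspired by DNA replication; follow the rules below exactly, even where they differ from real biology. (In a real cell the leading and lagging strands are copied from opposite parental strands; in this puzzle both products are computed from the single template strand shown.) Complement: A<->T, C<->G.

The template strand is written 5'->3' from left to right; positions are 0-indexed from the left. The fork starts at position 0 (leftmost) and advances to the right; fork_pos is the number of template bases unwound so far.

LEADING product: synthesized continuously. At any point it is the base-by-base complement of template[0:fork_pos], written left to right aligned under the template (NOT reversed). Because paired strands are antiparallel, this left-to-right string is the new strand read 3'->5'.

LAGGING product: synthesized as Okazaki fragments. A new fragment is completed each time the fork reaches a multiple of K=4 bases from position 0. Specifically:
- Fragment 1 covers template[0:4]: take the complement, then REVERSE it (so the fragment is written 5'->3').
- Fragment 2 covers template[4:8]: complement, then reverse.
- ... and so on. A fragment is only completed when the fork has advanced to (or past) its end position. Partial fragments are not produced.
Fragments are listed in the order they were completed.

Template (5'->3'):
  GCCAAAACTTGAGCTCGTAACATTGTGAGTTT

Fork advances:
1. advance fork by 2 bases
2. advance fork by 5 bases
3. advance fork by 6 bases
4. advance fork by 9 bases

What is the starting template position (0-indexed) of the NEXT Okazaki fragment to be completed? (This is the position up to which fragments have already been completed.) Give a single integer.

Answer: 20

Derivation:
Step 1: advance 2 -> fork_pos = 0 + 2 = 2. Next multiple of 4 is 4 (not reached); still 0 fragment(s).
Step 2: advance 5 -> fork_pos = 2 + 5 = 7. Reached multiple(s) of 4: 4 -> fragment 1 completed (1 total).
Step 3: advance 6 -> fork_pos = 7 + 6 = 13. Reached multiple(s) of 4: 8, 12 -> fragments 2-3 completed (3 total).
Step 4: advance 9 -> fork_pos = 13 + 9 = 22. Reached multiple(s) of 4: 16, 20 -> fragments 4-5 completed (5 total).
5 fragment(s) completed, covering template[0:20] (5 x 4 = 20). The next fragment, fragment 6, covers template[20:24], so it starts at position 20.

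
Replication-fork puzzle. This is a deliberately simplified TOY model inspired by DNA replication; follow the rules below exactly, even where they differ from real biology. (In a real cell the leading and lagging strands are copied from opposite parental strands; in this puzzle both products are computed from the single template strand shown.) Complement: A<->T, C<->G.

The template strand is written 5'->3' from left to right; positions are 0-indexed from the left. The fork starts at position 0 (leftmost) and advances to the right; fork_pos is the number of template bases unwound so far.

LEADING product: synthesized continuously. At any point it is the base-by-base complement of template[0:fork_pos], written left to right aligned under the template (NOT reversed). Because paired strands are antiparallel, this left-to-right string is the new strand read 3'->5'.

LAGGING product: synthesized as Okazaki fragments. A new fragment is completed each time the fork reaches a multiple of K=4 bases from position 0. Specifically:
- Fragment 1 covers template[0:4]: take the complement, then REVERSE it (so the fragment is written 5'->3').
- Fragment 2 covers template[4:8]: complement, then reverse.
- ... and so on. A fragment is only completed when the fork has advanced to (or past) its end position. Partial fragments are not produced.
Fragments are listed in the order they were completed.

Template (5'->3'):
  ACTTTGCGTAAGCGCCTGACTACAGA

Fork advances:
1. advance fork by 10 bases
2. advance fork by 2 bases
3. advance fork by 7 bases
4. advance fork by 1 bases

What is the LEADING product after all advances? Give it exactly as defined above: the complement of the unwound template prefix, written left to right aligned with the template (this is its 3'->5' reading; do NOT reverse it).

Answer: TGAAACGCATTCGCGGACTG

Derivation:
Step 1: advance 10 -> fork_pos = 0 + 10 = 10.
Step 2: advance 2 -> fork_pos = 10 + 2 = 12.
Step 3: advance 7 -> fork_pos = 12 + 7 = 19.
Step 4: advance 1 -> fork_pos = 19 + 1 = 20.
Unwound prefix: template[0:20] = ACTTTGCGTAAGCGCCTGAC
Complement it base by base (A<->T, C<->G), keeping left-to-right order:
  [0:5] ACTTT -> TGAAA
  [5:10] GCGTA -> CGCAT
  [10:15] AGCGC -> TCGCG
  [15:20] CTGAC -> GACTG
Concatenate: TGAAACGCATTCGCGGACTG (length 20; written aligned with the template, i.e. 3'->5').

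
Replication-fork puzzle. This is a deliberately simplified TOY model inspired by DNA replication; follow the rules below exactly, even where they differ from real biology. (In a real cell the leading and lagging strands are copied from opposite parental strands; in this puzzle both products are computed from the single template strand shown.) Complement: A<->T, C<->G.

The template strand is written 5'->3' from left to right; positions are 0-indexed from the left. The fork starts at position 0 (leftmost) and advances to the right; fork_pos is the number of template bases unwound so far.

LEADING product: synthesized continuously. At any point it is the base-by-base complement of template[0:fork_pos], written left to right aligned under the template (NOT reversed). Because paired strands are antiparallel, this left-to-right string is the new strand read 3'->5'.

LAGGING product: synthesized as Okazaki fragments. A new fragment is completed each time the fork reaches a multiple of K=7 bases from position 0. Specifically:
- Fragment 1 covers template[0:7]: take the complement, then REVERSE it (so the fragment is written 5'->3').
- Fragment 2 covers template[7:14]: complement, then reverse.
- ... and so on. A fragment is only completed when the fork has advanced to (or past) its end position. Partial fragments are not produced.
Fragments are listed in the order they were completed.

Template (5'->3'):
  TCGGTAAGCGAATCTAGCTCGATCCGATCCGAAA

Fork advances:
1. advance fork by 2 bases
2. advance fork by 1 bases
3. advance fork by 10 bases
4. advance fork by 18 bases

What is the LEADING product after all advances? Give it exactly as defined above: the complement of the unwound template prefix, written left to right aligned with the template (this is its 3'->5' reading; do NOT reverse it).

Step 1: advance 2 -> fork_pos = 0 + 2 = 2.
Step 2: advance 1 -> fork_pos = 2 + 1 = 3.
Step 3: advance 10 -> fork_pos = 3 + 10 = 13.
Step 4: advance 18 -> fork_pos = 13 + 18 = 31.
Unwound prefix: template[0:31] = TCGGTAAGCGAATCTAGCTCGATCCGATCCG
Complement it base by base (A<->T, C<->G), keeping left-to-right order:
  [0:5] TCGGT -> AGCCA
  [5:10] AAGCG -> TTCGC
  [10:15] AATCT -> TTAGA
  [15:20] AGCTC -> TCGAG
  [20:25] GATCC -> CTAGG
  [25:30] GATCC -> CTAGG
  [30:31] G -> C
Concatenate: AGCCATTCGCTTAGATCGAGCTAGGCTAGGC (length 31; written aligned with the template, i.e. 3'->5').

Answer: AGCCATTCGCTTAGATCGAGCTAGGCTAGGC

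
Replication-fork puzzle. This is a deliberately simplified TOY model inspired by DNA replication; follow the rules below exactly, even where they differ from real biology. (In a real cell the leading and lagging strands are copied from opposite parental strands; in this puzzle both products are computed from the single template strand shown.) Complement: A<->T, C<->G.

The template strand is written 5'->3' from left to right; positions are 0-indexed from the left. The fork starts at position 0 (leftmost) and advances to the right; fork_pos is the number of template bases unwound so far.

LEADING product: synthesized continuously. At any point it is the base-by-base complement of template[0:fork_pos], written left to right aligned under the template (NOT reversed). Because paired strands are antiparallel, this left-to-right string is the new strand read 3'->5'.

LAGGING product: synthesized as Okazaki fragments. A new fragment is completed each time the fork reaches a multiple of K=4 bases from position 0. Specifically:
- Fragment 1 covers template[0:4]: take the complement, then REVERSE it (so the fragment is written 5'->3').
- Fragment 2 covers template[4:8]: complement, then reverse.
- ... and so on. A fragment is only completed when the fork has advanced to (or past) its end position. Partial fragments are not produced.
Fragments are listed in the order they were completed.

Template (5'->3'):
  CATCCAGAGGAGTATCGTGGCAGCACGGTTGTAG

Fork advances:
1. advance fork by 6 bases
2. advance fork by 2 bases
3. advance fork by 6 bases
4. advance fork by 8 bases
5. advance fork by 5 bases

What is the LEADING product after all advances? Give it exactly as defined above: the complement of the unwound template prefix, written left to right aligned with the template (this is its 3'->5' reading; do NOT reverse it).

Step 1: advance 6 -> fork_pos = 0 + 6 = 6.
Step 2: advance 2 -> fork_pos = 6 + 2 = 8.
Step 3: advance 6 -> fork_pos = 8 + 6 = 14.
Step 4: advance 8 -> fork_pos = 14 + 8 = 22.
Step 5: advance 5 -> fork_pos = 22 + 5 = 27.
Unwound prefix: template[0:27] = CATCCAGAGGAGTATCGTGGCAGCACG
Complement it base by base (A<->T, C<->G), keeping left-to-right order:
  [0:5] CATCC -> GTAGG
  [5:10] AGAGG -> TCTCC
  [10:15] AGTAT -> TCATA
  [15:20] CGTGG -> GCACC
  [20:25] CAGCA -> GTCGT
  [25:27] CG -> GC
Concatenate: GTAGGTCTCCTCATAGCACCGTCGTGC (length 27; written aligned with the template, i.e. 3'->5').

Answer: GTAGGTCTCCTCATAGCACCGTCGTGC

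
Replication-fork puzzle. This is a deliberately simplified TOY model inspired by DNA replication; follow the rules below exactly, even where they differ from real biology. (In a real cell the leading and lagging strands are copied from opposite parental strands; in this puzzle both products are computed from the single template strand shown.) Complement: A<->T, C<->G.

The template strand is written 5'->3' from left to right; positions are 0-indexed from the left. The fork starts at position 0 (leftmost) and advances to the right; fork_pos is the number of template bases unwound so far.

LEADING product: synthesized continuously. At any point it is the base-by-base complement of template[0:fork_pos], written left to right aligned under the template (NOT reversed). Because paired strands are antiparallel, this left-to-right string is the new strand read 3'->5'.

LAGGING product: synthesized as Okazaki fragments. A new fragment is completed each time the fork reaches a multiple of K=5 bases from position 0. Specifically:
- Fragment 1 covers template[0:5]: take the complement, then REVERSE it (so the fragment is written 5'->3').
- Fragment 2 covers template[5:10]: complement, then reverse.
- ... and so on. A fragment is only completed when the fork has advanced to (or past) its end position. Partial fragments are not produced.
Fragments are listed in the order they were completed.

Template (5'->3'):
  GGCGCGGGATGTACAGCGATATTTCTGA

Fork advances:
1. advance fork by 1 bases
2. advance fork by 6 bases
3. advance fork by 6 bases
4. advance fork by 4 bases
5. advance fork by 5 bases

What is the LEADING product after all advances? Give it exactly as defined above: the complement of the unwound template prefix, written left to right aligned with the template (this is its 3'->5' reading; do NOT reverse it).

Answer: CCGCGCCCTACATGTCGCTATA

Derivation:
Step 1: advance 1 -> fork_pos = 0 + 1 = 1.
Step 2: advance 6 -> fork_pos = 1 + 6 = 7.
Step 3: advance 6 -> fork_pos = 7 + 6 = 13.
Step 4: advance 4 -> fork_pos = 13 + 4 = 17.
Step 5: advance 5 -> fork_pos = 17 + 5 = 22.
Unwound prefix: template[0:22] = GGCGCGGGATGTACAGCGATAT
Complement it base by base (A<->T, C<->G), keeping left-to-right order:
  [0:5] GGCGC -> CCGCG
  [5:10] GGGAT -> CCCTA
  [10:15] GTACA -> CATGT
  [15:20] GCGAT -> CGCTA
  [20:22] AT -> TA
Concatenate: CCGCGCCCTACATGTCGCTATA (length 22; written aligned with the template, i.e. 3'->5').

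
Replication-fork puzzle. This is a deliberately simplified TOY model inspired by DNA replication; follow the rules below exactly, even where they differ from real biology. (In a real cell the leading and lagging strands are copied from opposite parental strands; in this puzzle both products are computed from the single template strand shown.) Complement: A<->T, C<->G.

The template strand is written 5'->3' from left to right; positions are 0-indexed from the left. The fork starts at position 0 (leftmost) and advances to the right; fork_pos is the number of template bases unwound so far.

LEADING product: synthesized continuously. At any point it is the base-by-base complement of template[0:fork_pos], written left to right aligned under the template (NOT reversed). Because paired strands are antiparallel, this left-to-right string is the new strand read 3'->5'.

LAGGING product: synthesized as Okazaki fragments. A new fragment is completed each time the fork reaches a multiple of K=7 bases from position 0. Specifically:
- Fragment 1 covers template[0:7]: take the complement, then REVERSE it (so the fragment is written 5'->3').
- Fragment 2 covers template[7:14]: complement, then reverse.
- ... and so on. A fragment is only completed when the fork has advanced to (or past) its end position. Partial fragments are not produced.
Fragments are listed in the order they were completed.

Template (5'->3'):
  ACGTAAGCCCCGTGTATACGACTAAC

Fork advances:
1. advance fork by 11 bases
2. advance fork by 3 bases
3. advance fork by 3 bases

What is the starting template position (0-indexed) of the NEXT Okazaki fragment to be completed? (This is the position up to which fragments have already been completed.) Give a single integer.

Answer: 14

Derivation:
Step 1: advance 11 -> fork_pos = 0 + 11 = 11. Reached multiple(s) of 7: 7 -> fragment 1 completed (1 total).
Step 2: advance 3 -> fork_pos = 11 + 3 = 14. Reached multiple(s) of 7: 14 -> fragment 2 completed (2 total).
Step 3: advance 3 -> fork_pos = 14 + 3 = 17. Next multiple of 7 is 21 (not reached); still 2 fragment(s).
2 fragment(s) completed, covering template[0:14] (2 x 7 = 14). The next fragment, fragment 3, covers template[14:21], so it starts at position 14.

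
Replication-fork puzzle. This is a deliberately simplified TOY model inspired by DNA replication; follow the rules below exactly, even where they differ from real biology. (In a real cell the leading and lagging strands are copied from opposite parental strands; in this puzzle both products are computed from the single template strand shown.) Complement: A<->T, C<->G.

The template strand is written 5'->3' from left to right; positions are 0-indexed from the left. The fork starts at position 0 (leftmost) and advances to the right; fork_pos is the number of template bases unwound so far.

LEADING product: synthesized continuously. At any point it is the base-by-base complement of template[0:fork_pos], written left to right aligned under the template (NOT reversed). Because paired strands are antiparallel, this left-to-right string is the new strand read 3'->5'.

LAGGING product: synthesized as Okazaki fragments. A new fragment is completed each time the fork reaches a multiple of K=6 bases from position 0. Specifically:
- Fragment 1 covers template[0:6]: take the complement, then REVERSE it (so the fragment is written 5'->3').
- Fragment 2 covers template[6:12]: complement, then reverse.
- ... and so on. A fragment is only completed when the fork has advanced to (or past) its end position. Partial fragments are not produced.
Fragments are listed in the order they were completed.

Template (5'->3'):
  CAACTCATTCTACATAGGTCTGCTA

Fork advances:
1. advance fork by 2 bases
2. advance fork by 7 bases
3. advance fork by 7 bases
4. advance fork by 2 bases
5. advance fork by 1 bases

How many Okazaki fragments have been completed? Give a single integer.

Step 1: advance 2 -> fork_pos = 0 + 2 = 2. Next multiple of 6 is 6 (not reached); still 0 fragment(s).
Step 2: advance 7 -> fork_pos = 2 + 7 = 9. Reached multiple(s) of 6: 6 -> fragment 1 completed (1 total).
Step 3: advance 7 -> fork_pos = 9 + 7 = 16. Reached multiple(s) of 6: 12 -> fragment 2 completed (2 total).
Step 4: advance 2 -> fork_pos = 16 + 2 = 18. Reached multiple(s) of 6: 18 -> fragment 3 completed (3 total).
Step 5: advance 1 -> fork_pos = 18 + 1 = 19. Next multiple of 6 is 24 (not reached); still 3 fragment(s).
Check: final fork_pos = 19; the multiples of 6 that are <= 19 are 6..18 -> 19 // 6 = 3 completed fragment(s).

Answer: 3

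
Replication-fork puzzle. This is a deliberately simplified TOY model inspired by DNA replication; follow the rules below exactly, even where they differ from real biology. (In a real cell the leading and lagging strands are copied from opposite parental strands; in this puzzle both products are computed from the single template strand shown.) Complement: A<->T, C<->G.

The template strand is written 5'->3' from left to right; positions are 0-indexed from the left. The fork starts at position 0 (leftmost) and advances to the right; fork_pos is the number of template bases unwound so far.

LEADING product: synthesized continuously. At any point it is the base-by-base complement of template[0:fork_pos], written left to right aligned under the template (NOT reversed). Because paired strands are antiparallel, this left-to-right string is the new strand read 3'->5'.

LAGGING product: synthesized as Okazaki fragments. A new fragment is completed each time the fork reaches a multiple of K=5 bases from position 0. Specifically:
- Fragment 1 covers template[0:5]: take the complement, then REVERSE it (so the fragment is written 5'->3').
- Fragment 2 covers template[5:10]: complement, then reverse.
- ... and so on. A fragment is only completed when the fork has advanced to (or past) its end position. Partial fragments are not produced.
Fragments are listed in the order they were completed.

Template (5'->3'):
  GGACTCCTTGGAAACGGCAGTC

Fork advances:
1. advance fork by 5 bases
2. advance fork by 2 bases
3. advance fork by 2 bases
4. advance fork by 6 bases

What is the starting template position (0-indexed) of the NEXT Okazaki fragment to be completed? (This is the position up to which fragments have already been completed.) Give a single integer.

Answer: 15

Derivation:
Step 1: advance 5 -> fork_pos = 0 + 5 = 5. Reached multiple(s) of 5: 5 -> fragment 1 completed (1 total).
Step 2: advance 2 -> fork_pos = 5 + 2 = 7. Next multiple of 5 is 10 (not reached); still 1 fragment(s).
Step 3: advance 2 -> fork_pos = 7 + 2 = 9. Next multiple of 5 is 10 (not reached); still 1 fragment(s).
Step 4: advance 6 -> fork_pos = 9 + 6 = 15. Reached multiple(s) of 5: 10, 15 -> fragments 2-3 completed (3 total).
3 fragment(s) completed, covering template[0:15] (3 x 5 = 15). The next fragment, fragment 4, covers template[15:20], so it starts at position 15.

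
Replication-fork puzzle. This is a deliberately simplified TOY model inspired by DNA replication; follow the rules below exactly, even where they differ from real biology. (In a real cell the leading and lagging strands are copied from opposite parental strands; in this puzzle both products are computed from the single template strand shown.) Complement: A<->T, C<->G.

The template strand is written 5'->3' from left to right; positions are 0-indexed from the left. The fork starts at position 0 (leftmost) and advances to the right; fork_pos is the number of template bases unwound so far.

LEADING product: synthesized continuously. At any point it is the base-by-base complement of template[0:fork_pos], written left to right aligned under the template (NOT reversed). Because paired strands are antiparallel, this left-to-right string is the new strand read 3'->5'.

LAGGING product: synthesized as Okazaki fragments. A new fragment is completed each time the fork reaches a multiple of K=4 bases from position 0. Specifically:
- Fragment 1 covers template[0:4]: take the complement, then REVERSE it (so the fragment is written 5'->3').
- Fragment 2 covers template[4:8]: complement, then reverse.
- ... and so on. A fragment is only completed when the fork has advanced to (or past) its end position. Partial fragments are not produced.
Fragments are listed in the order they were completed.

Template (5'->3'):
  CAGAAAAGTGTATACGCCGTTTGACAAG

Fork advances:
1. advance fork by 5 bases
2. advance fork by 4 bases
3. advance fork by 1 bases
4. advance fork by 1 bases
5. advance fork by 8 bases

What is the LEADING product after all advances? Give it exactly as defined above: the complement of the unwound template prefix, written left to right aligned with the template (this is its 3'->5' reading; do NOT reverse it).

Answer: GTCTTTTCACATATGCGGC

Derivation:
Step 1: advance 5 -> fork_pos = 0 + 5 = 5.
Step 2: advance 4 -> fork_pos = 5 + 4 = 9.
Step 3: advance 1 -> fork_pos = 9 + 1 = 10.
Step 4: advance 1 -> fork_pos = 10 + 1 = 11.
Step 5: advance 8 -> fork_pos = 11 + 8 = 19.
Unwound prefix: template[0:19] = CAGAAAAGTGTATACGCCG
Complement it base by base (A<->T, C<->G), keeping left-to-right order:
  [0:5] CAGAA -> GTCTT
  [5:10] AAGTG -> TTCAC
  [10:15] TATAC -> ATATG
  [15:19] GCCG -> CGGC
Concatenate: GTCTTTTCACATATGCGGC (length 19; written aligned with the template, i.e. 3'->5').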